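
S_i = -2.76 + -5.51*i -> [-2.76, -8.27, -13.78, -19.29, -24.8]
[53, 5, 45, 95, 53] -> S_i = Random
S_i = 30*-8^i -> [30, -240, 1920, -15360, 122880]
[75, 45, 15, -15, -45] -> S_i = 75 + -30*i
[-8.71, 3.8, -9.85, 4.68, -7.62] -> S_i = Random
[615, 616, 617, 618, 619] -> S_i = 615 + 1*i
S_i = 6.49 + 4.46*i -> [6.49, 10.95, 15.41, 19.87, 24.33]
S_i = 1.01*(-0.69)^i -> [1.01, -0.7, 0.48, -0.33, 0.23]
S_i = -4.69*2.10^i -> [-4.69, -9.85, -20.68, -43.43, -91.21]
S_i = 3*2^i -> [3, 6, 12, 24, 48]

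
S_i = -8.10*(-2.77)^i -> [-8.1, 22.44, -62.15, 172.16, -476.87]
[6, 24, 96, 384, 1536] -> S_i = 6*4^i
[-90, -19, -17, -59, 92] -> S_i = Random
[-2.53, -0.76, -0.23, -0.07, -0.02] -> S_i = -2.53*0.30^i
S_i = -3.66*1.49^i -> [-3.66, -5.45, -8.13, -12.11, -18.04]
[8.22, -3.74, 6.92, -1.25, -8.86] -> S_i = Random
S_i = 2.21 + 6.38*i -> [2.21, 8.59, 14.97, 21.35, 27.73]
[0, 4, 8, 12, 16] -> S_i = 0 + 4*i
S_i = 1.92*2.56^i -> [1.92, 4.92, 12.58, 32.21, 82.46]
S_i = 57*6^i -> [57, 342, 2052, 12312, 73872]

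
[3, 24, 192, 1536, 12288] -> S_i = 3*8^i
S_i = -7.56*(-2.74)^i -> [-7.56, 20.71, -56.76, 155.52, -426.11]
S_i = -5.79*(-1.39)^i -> [-5.79, 8.05, -11.19, 15.55, -21.61]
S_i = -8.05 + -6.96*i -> [-8.05, -15.01, -21.97, -28.93, -35.89]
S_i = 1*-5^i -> [1, -5, 25, -125, 625]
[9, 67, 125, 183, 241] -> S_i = 9 + 58*i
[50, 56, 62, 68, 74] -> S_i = 50 + 6*i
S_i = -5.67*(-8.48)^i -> [-5.67, 48.08, -407.73, 3457.57, -29320.17]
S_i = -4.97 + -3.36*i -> [-4.97, -8.33, -11.69, -15.05, -18.41]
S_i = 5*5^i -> [5, 25, 125, 625, 3125]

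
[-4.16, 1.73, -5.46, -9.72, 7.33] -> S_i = Random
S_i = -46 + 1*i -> [-46, -45, -44, -43, -42]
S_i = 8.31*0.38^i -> [8.31, 3.16, 1.2, 0.46, 0.17]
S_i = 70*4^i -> [70, 280, 1120, 4480, 17920]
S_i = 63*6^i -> [63, 378, 2268, 13608, 81648]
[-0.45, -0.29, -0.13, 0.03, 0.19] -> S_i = -0.45 + 0.16*i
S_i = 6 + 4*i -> [6, 10, 14, 18, 22]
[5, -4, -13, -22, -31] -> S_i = 5 + -9*i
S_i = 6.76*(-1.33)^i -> [6.76, -8.99, 11.96, -15.9, 21.15]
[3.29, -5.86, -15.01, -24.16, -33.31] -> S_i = 3.29 + -9.15*i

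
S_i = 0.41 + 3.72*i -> [0.41, 4.13, 7.85, 11.57, 15.29]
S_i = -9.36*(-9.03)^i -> [-9.36, 84.52, -763.22, 6891.9, -62233.88]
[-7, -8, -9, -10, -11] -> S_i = -7 + -1*i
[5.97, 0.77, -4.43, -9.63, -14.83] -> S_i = 5.97 + -5.20*i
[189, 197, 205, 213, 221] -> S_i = 189 + 8*i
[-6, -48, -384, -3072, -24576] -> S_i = -6*8^i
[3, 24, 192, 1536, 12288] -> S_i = 3*8^i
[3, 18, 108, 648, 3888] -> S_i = 3*6^i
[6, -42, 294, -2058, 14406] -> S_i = 6*-7^i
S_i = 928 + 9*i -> [928, 937, 946, 955, 964]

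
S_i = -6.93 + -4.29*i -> [-6.93, -11.22, -15.51, -19.8, -24.09]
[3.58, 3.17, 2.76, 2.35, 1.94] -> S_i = 3.58 + -0.41*i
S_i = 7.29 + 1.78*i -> [7.29, 9.07, 10.85, 12.63, 14.41]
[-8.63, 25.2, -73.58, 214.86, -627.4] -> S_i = -8.63*(-2.92)^i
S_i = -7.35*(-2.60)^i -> [-7.35, 19.11, -49.69, 129.18, -335.88]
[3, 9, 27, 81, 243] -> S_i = 3*3^i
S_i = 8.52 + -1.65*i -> [8.52, 6.87, 5.22, 3.57, 1.92]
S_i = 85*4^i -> [85, 340, 1360, 5440, 21760]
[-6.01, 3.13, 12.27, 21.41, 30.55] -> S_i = -6.01 + 9.14*i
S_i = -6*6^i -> [-6, -36, -216, -1296, -7776]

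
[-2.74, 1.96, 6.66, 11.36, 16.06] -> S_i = -2.74 + 4.70*i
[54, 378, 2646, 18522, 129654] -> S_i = 54*7^i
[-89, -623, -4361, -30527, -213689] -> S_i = -89*7^i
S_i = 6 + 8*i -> [6, 14, 22, 30, 38]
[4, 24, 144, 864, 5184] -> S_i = 4*6^i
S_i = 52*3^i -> [52, 156, 468, 1404, 4212]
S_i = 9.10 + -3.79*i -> [9.1, 5.31, 1.52, -2.27, -6.06]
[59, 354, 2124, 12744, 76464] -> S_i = 59*6^i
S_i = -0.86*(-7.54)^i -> [-0.86, 6.48, -48.89, 368.65, -2779.61]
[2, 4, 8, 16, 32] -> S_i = 2*2^i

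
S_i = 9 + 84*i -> [9, 93, 177, 261, 345]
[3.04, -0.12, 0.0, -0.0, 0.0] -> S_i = 3.04*(-0.04)^i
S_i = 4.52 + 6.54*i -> [4.52, 11.06, 17.6, 24.14, 30.68]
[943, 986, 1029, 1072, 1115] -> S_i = 943 + 43*i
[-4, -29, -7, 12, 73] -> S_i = Random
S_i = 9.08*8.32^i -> [9.08, 75.55, 628.54, 5229.45, 43509.01]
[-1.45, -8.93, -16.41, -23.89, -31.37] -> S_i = -1.45 + -7.48*i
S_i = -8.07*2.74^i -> [-8.07, -22.11, -60.59, -166.01, -454.86]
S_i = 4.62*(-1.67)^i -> [4.62, -7.72, 12.88, -21.52, 35.93]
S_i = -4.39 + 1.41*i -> [-4.39, -2.98, -1.57, -0.16, 1.25]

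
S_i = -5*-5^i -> [-5, 25, -125, 625, -3125]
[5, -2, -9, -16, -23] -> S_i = 5 + -7*i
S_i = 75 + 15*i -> [75, 90, 105, 120, 135]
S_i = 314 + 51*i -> [314, 365, 416, 467, 518]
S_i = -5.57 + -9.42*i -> [-5.57, -14.99, -24.41, -33.83, -43.25]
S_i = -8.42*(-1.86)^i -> [-8.42, 15.66, -29.13, 54.18, -100.78]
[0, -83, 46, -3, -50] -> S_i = Random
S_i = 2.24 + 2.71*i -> [2.24, 4.95, 7.66, 10.37, 13.08]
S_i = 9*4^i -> [9, 36, 144, 576, 2304]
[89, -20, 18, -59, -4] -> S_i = Random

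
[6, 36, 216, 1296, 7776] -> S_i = 6*6^i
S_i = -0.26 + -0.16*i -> [-0.26, -0.42, -0.58, -0.74, -0.9]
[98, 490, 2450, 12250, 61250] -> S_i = 98*5^i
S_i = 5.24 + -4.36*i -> [5.24, 0.88, -3.48, -7.84, -12.2]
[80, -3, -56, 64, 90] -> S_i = Random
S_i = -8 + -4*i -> [-8, -12, -16, -20, -24]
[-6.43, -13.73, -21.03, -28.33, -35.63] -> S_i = -6.43 + -7.30*i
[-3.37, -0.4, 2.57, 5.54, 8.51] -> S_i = -3.37 + 2.97*i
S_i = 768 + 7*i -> [768, 775, 782, 789, 796]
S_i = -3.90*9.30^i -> [-3.9, -36.27, -337.31, -3136.99, -29174.03]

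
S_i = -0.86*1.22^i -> [-0.86, -1.05, -1.28, -1.56, -1.91]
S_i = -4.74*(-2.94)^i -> [-4.74, 13.94, -40.97, 120.45, -354.13]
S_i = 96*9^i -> [96, 864, 7776, 69984, 629856]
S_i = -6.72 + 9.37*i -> [-6.72, 2.65, 12.02, 21.39, 30.76]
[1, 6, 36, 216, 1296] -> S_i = 1*6^i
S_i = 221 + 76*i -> [221, 297, 373, 449, 525]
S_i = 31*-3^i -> [31, -93, 279, -837, 2511]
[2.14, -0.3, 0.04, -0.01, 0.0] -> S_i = 2.14*(-0.14)^i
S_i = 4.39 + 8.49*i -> [4.39, 12.88, 21.37, 29.86, 38.35]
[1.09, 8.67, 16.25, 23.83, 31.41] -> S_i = 1.09 + 7.58*i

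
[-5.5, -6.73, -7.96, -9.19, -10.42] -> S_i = -5.50 + -1.23*i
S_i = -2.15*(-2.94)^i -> [-2.15, 6.32, -18.58, 54.64, -160.63]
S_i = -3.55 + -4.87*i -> [-3.55, -8.42, -13.29, -18.16, -23.03]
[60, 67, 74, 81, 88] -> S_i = 60 + 7*i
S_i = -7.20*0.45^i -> [-7.2, -3.24, -1.46, -0.66, -0.3]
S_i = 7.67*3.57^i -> [7.67, 27.38, 97.75, 348.98, 1245.86]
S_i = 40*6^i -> [40, 240, 1440, 8640, 51840]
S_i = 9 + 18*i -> [9, 27, 45, 63, 81]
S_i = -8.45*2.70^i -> [-8.45, -22.82, -61.6, -166.32, -449.07]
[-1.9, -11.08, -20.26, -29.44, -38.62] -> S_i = -1.90 + -9.18*i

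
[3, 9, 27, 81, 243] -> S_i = 3*3^i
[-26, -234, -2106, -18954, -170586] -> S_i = -26*9^i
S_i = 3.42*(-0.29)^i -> [3.42, -0.99, 0.29, -0.08, 0.02]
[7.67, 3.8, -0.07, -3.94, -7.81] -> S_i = 7.67 + -3.87*i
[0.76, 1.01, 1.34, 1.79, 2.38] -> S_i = 0.76*1.33^i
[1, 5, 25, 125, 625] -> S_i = 1*5^i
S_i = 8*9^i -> [8, 72, 648, 5832, 52488]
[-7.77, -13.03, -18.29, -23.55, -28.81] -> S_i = -7.77 + -5.26*i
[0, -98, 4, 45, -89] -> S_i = Random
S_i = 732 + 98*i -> [732, 830, 928, 1026, 1124]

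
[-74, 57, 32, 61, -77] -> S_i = Random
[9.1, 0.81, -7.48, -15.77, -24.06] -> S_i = 9.10 + -8.29*i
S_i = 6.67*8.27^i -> [6.67, 55.16, 456.18, 3772.61, 31199.52]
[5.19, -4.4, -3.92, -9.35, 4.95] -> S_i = Random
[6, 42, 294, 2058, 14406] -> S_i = 6*7^i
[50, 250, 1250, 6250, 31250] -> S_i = 50*5^i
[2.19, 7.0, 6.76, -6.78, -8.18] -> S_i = Random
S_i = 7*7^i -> [7, 49, 343, 2401, 16807]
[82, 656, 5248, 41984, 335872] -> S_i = 82*8^i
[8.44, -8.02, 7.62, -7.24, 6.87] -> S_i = 8.44*(-0.95)^i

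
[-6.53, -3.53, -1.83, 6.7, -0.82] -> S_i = Random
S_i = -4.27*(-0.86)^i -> [-4.27, 3.67, -3.16, 2.72, -2.34]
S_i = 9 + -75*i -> [9, -66, -141, -216, -291]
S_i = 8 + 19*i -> [8, 27, 46, 65, 84]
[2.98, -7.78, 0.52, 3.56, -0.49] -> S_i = Random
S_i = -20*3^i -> [-20, -60, -180, -540, -1620]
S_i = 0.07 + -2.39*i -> [0.07, -2.32, -4.71, -7.1, -9.49]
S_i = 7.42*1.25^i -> [7.42, 9.28, 11.59, 14.49, 18.12]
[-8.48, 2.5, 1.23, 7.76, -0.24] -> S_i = Random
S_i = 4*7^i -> [4, 28, 196, 1372, 9604]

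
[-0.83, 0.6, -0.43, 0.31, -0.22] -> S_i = -0.83*(-0.72)^i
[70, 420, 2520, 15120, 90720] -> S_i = 70*6^i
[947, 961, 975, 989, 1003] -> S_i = 947 + 14*i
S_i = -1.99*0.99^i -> [-1.99, -1.97, -1.95, -1.93, -1.91]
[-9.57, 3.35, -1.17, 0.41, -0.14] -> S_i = -9.57*(-0.35)^i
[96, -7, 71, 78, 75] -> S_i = Random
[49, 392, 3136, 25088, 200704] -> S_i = 49*8^i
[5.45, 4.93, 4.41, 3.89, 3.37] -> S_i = 5.45 + -0.52*i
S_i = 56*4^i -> [56, 224, 896, 3584, 14336]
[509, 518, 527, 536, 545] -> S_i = 509 + 9*i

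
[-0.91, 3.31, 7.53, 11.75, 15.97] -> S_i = -0.91 + 4.22*i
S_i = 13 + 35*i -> [13, 48, 83, 118, 153]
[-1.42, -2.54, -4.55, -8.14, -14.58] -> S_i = -1.42*1.79^i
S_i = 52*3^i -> [52, 156, 468, 1404, 4212]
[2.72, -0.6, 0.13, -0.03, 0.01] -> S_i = 2.72*(-0.22)^i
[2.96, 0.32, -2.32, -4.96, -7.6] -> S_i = 2.96 + -2.64*i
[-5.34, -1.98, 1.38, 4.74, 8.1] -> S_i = -5.34 + 3.36*i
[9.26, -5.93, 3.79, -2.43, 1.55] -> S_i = 9.26*(-0.64)^i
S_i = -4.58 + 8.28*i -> [-4.58, 3.7, 11.98, 20.26, 28.54]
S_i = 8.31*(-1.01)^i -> [8.31, -8.39, 8.48, -8.56, 8.65]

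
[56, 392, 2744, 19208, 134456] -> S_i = 56*7^i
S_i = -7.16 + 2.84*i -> [-7.16, -4.32, -1.48, 1.36, 4.2]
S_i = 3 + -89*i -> [3, -86, -175, -264, -353]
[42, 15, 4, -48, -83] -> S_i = Random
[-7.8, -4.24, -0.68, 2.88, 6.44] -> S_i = -7.80 + 3.56*i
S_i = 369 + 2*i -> [369, 371, 373, 375, 377]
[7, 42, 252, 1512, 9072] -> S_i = 7*6^i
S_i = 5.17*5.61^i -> [5.17, 29.0, 162.71, 912.81, 5120.85]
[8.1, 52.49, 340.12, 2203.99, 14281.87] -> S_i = 8.10*6.48^i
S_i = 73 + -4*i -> [73, 69, 65, 61, 57]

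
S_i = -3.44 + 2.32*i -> [-3.44, -1.12, 1.2, 3.52, 5.84]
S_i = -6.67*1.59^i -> [-6.67, -10.61, -16.86, -26.81, -42.63]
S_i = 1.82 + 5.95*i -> [1.82, 7.77, 13.72, 19.67, 25.62]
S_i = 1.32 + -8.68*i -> [1.32, -7.36, -16.04, -24.72, -33.4]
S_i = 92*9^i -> [92, 828, 7452, 67068, 603612]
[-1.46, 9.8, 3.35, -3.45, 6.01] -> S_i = Random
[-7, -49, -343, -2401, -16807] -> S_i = -7*7^i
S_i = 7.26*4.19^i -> [7.26, 30.42, 127.46, 534.05, 2237.65]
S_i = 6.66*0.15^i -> [6.66, 1.0, 0.15, 0.02, 0.0]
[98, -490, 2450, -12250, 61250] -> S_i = 98*-5^i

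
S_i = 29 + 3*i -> [29, 32, 35, 38, 41]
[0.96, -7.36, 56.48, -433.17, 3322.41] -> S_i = 0.96*(-7.67)^i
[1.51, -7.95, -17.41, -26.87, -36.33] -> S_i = 1.51 + -9.46*i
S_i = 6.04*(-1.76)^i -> [6.04, -10.63, 18.71, -32.93, 57.95]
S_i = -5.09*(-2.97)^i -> [-5.09, 15.12, -44.9, 133.35, -396.04]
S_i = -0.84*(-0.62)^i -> [-0.84, 0.52, -0.32, 0.2, -0.12]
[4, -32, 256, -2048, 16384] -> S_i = 4*-8^i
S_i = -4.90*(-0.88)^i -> [-4.9, 4.31, -3.79, 3.34, -2.94]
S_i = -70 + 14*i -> [-70, -56, -42, -28, -14]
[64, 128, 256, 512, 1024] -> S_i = 64*2^i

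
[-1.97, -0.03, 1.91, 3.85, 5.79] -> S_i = -1.97 + 1.94*i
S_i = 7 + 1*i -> [7, 8, 9, 10, 11]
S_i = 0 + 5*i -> [0, 5, 10, 15, 20]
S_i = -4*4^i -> [-4, -16, -64, -256, -1024]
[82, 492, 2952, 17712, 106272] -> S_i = 82*6^i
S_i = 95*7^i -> [95, 665, 4655, 32585, 228095]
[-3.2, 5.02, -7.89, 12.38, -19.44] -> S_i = -3.20*(-1.57)^i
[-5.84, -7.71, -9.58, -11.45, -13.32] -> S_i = -5.84 + -1.87*i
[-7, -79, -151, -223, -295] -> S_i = -7 + -72*i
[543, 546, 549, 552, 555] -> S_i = 543 + 3*i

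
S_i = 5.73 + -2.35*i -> [5.73, 3.38, 1.03, -1.32, -3.67]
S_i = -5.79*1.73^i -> [-5.79, -10.02, -17.33, -29.98, -51.86]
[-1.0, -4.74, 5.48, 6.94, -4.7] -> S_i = Random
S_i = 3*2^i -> [3, 6, 12, 24, 48]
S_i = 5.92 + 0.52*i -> [5.92, 6.44, 6.96, 7.48, 8.0]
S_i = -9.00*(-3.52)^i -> [-9.0, 31.68, -111.51, 392.53, -1381.7]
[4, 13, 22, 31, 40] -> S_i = 4 + 9*i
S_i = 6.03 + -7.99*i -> [6.03, -1.96, -9.95, -17.94, -25.93]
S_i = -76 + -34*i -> [-76, -110, -144, -178, -212]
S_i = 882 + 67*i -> [882, 949, 1016, 1083, 1150]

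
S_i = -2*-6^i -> [-2, 12, -72, 432, -2592]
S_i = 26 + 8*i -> [26, 34, 42, 50, 58]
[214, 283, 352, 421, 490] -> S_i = 214 + 69*i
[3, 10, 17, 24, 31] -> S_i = 3 + 7*i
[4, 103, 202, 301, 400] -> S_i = 4 + 99*i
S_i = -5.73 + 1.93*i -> [-5.73, -3.8, -1.87, 0.06, 1.99]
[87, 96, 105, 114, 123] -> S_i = 87 + 9*i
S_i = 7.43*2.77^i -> [7.43, 20.58, 57.01, 157.92, 437.43]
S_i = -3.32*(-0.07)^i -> [-3.32, 0.23, -0.02, 0.0, -0.0]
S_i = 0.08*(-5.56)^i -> [0.08, -0.44, 2.47, -13.75, 76.45]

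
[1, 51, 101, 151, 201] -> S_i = 1 + 50*i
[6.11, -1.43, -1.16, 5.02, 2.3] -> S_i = Random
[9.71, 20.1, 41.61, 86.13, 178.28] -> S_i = 9.71*2.07^i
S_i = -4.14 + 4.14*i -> [-4.14, 0.0, 4.14, 8.28, 12.42]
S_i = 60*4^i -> [60, 240, 960, 3840, 15360]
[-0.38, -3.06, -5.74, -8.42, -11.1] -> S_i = -0.38 + -2.68*i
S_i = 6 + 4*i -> [6, 10, 14, 18, 22]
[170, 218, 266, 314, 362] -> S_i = 170 + 48*i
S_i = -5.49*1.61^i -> [-5.49, -8.84, -14.23, -22.91, -36.89]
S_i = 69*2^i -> [69, 138, 276, 552, 1104]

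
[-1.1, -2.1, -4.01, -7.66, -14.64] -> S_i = -1.10*1.91^i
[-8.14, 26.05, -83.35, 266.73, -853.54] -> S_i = -8.14*(-3.20)^i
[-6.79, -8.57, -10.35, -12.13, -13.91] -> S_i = -6.79 + -1.78*i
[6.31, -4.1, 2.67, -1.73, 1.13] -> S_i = 6.31*(-0.65)^i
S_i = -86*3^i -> [-86, -258, -774, -2322, -6966]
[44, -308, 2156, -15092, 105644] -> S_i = 44*-7^i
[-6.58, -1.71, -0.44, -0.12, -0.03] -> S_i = -6.58*0.26^i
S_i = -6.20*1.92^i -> [-6.2, -11.9, -22.86, -43.88, -84.26]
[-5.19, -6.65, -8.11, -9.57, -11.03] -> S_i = -5.19 + -1.46*i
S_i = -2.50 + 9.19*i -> [-2.5, 6.69, 15.88, 25.07, 34.26]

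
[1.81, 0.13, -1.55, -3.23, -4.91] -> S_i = 1.81 + -1.68*i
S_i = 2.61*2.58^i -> [2.61, 6.73, 17.37, 44.82, 115.64]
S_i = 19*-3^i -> [19, -57, 171, -513, 1539]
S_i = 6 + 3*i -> [6, 9, 12, 15, 18]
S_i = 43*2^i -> [43, 86, 172, 344, 688]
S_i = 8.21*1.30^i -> [8.21, 10.67, 13.87, 18.04, 23.45]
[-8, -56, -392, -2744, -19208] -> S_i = -8*7^i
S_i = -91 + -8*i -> [-91, -99, -107, -115, -123]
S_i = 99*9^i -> [99, 891, 8019, 72171, 649539]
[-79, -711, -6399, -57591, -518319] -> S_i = -79*9^i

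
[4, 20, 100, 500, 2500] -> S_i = 4*5^i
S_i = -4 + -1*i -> [-4, -5, -6, -7, -8]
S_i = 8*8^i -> [8, 64, 512, 4096, 32768]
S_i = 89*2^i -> [89, 178, 356, 712, 1424]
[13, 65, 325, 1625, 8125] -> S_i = 13*5^i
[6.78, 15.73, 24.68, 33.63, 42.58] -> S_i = 6.78 + 8.95*i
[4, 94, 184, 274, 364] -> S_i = 4 + 90*i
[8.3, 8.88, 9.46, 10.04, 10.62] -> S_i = 8.30 + 0.58*i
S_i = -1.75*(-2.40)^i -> [-1.75, 4.2, -10.08, 24.19, -58.06]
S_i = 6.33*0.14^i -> [6.33, 0.89, 0.12, 0.02, 0.0]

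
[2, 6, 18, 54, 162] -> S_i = 2*3^i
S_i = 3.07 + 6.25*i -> [3.07, 9.32, 15.57, 21.82, 28.07]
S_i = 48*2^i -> [48, 96, 192, 384, 768]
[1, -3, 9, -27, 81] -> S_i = 1*-3^i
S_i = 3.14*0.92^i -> [3.14, 2.89, 2.66, 2.45, 2.25]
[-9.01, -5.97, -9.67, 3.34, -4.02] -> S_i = Random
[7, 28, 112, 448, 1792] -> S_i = 7*4^i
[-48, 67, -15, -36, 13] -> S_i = Random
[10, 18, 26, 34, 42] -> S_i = 10 + 8*i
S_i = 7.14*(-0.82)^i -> [7.14, -5.85, 4.8, -3.94, 3.23]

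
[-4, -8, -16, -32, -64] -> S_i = -4*2^i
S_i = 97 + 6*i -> [97, 103, 109, 115, 121]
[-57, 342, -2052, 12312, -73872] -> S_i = -57*-6^i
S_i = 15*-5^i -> [15, -75, 375, -1875, 9375]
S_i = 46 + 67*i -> [46, 113, 180, 247, 314]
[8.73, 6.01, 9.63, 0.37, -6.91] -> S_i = Random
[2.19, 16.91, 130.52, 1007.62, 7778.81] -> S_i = 2.19*7.72^i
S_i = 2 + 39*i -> [2, 41, 80, 119, 158]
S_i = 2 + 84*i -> [2, 86, 170, 254, 338]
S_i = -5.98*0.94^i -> [-5.98, -5.62, -5.28, -4.97, -4.67]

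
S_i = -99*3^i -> [-99, -297, -891, -2673, -8019]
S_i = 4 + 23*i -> [4, 27, 50, 73, 96]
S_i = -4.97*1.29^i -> [-4.97, -6.41, -8.27, -10.67, -13.76]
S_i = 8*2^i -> [8, 16, 32, 64, 128]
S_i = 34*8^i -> [34, 272, 2176, 17408, 139264]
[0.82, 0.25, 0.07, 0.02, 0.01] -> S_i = 0.82*0.30^i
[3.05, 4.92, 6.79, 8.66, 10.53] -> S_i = 3.05 + 1.87*i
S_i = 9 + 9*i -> [9, 18, 27, 36, 45]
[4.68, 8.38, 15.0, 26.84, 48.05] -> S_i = 4.68*1.79^i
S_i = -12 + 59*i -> [-12, 47, 106, 165, 224]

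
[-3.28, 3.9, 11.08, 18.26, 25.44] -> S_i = -3.28 + 7.18*i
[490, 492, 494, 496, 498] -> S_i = 490 + 2*i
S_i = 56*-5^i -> [56, -280, 1400, -7000, 35000]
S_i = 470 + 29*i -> [470, 499, 528, 557, 586]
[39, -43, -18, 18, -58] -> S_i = Random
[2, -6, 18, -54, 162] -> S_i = 2*-3^i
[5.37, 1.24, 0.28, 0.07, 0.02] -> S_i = 5.37*0.23^i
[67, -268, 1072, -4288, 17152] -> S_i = 67*-4^i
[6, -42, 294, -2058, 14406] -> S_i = 6*-7^i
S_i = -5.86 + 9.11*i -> [-5.86, 3.25, 12.36, 21.47, 30.58]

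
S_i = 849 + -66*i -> [849, 783, 717, 651, 585]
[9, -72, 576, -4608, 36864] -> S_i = 9*-8^i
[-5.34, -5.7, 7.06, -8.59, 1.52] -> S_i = Random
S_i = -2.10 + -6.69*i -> [-2.1, -8.79, -15.48, -22.17, -28.86]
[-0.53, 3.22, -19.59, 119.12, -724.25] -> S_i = -0.53*(-6.08)^i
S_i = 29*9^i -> [29, 261, 2349, 21141, 190269]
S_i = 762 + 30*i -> [762, 792, 822, 852, 882]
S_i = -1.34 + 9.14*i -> [-1.34, 7.8, 16.94, 26.08, 35.22]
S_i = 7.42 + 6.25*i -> [7.42, 13.67, 19.92, 26.17, 32.42]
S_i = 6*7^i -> [6, 42, 294, 2058, 14406]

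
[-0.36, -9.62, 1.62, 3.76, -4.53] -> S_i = Random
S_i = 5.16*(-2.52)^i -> [5.16, -13.0, 32.77, -82.58, 208.09]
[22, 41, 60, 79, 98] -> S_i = 22 + 19*i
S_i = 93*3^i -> [93, 279, 837, 2511, 7533]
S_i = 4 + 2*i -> [4, 6, 8, 10, 12]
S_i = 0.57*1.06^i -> [0.57, 0.6, 0.64, 0.68, 0.72]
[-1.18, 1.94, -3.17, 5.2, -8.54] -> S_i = -1.18*(-1.64)^i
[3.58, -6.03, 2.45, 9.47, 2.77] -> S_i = Random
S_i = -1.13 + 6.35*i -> [-1.13, 5.22, 11.57, 17.92, 24.27]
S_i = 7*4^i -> [7, 28, 112, 448, 1792]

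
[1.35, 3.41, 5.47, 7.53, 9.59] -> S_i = 1.35 + 2.06*i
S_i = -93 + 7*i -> [-93, -86, -79, -72, -65]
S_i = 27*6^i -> [27, 162, 972, 5832, 34992]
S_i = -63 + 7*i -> [-63, -56, -49, -42, -35]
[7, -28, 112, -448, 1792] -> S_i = 7*-4^i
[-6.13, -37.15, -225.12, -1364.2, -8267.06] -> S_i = -6.13*6.06^i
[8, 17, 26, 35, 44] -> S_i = 8 + 9*i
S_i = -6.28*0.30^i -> [-6.28, -1.88, -0.57, -0.17, -0.05]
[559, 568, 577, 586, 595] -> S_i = 559 + 9*i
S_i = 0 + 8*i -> [0, 8, 16, 24, 32]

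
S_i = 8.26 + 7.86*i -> [8.26, 16.12, 23.98, 31.84, 39.7]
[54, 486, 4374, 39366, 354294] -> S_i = 54*9^i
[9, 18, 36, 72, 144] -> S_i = 9*2^i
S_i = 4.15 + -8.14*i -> [4.15, -3.99, -12.13, -20.27, -28.41]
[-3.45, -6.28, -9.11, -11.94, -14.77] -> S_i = -3.45 + -2.83*i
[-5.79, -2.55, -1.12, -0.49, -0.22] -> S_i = -5.79*0.44^i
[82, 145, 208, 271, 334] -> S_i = 82 + 63*i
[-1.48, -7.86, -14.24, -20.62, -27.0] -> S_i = -1.48 + -6.38*i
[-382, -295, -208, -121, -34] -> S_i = -382 + 87*i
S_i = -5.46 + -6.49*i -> [-5.46, -11.95, -18.44, -24.93, -31.42]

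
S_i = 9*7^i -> [9, 63, 441, 3087, 21609]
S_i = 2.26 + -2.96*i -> [2.26, -0.7, -3.66, -6.62, -9.58]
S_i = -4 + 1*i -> [-4, -3, -2, -1, 0]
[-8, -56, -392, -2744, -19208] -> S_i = -8*7^i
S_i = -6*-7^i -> [-6, 42, -294, 2058, -14406]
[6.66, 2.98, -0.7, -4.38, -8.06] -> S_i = 6.66 + -3.68*i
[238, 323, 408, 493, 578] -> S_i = 238 + 85*i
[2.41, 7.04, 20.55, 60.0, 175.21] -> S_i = 2.41*2.92^i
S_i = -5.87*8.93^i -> [-5.87, -52.42, -468.1, -4180.16, -37328.79]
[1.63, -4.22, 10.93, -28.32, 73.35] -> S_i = 1.63*(-2.59)^i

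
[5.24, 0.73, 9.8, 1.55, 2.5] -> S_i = Random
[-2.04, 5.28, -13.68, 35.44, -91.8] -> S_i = -2.04*(-2.59)^i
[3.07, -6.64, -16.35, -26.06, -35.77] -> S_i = 3.07 + -9.71*i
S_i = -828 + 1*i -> [-828, -827, -826, -825, -824]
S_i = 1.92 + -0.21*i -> [1.92, 1.71, 1.5, 1.29, 1.08]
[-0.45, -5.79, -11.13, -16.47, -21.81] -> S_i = -0.45 + -5.34*i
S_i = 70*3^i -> [70, 210, 630, 1890, 5670]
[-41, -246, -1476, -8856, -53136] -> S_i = -41*6^i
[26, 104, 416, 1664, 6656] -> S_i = 26*4^i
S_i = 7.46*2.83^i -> [7.46, 21.11, 59.75, 169.08, 478.5]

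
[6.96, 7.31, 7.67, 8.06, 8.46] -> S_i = 6.96*1.05^i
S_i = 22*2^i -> [22, 44, 88, 176, 352]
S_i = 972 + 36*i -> [972, 1008, 1044, 1080, 1116]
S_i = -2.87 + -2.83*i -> [-2.87, -5.7, -8.53, -11.36, -14.19]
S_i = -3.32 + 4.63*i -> [-3.32, 1.31, 5.94, 10.57, 15.2]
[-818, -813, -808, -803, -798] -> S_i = -818 + 5*i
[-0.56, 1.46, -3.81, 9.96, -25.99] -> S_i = -0.56*(-2.61)^i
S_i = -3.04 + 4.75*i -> [-3.04, 1.71, 6.46, 11.21, 15.96]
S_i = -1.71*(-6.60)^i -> [-1.71, 11.29, -74.49, 491.62, -3244.68]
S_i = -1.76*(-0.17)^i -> [-1.76, 0.3, -0.05, 0.01, -0.0]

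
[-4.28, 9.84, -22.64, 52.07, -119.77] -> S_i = -4.28*(-2.30)^i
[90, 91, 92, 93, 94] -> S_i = 90 + 1*i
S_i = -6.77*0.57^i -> [-6.77, -3.86, -2.2, -1.25, -0.71]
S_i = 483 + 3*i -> [483, 486, 489, 492, 495]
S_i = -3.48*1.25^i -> [-3.48, -4.35, -5.44, -6.8, -8.5]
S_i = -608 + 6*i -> [-608, -602, -596, -590, -584]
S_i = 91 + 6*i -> [91, 97, 103, 109, 115]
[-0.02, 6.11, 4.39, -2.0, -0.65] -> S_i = Random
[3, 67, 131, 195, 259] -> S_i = 3 + 64*i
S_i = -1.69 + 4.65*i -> [-1.69, 2.96, 7.61, 12.26, 16.91]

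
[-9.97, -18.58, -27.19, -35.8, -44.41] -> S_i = -9.97 + -8.61*i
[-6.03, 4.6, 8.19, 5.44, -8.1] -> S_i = Random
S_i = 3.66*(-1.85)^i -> [3.66, -6.77, 12.53, -23.17, 42.87]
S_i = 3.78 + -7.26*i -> [3.78, -3.48, -10.74, -18.0, -25.26]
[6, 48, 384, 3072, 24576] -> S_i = 6*8^i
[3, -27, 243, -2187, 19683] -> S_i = 3*-9^i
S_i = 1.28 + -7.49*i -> [1.28, -6.21, -13.7, -21.19, -28.68]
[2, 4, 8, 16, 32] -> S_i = 2*2^i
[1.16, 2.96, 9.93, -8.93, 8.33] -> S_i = Random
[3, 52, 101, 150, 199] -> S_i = 3 + 49*i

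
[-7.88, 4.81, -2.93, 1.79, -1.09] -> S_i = -7.88*(-0.61)^i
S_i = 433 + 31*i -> [433, 464, 495, 526, 557]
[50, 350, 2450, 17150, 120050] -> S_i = 50*7^i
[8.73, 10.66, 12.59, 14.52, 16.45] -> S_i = 8.73 + 1.93*i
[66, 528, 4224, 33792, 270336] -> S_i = 66*8^i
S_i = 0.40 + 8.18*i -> [0.4, 8.58, 16.76, 24.94, 33.12]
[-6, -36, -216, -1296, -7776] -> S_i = -6*6^i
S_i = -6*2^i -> [-6, -12, -24, -48, -96]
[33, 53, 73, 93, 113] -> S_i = 33 + 20*i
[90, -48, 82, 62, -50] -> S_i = Random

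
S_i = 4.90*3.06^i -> [4.9, 14.99, 45.88, 140.4, 429.62]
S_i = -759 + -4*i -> [-759, -763, -767, -771, -775]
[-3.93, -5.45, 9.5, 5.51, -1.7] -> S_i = Random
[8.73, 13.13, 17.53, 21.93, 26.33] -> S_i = 8.73 + 4.40*i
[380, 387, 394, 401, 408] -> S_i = 380 + 7*i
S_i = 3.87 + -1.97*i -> [3.87, 1.9, -0.07, -2.04, -4.01]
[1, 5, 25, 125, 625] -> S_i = 1*5^i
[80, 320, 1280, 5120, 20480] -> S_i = 80*4^i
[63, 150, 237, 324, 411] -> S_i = 63 + 87*i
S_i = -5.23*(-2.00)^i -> [-5.23, 10.46, -20.92, 41.84, -83.68]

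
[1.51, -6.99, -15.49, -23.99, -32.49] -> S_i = 1.51 + -8.50*i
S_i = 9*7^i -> [9, 63, 441, 3087, 21609]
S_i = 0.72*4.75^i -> [0.72, 3.42, 16.24, 77.16, 366.53]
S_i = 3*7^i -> [3, 21, 147, 1029, 7203]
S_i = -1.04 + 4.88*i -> [-1.04, 3.84, 8.72, 13.6, 18.48]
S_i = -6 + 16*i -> [-6, 10, 26, 42, 58]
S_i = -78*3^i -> [-78, -234, -702, -2106, -6318]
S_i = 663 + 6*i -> [663, 669, 675, 681, 687]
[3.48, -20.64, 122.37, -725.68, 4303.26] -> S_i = 3.48*(-5.93)^i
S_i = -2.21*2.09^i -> [-2.21, -4.62, -9.65, -20.18, -42.17]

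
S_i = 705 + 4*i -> [705, 709, 713, 717, 721]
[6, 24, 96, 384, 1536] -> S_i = 6*4^i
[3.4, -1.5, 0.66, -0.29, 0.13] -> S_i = 3.40*(-0.44)^i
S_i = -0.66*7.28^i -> [-0.66, -4.8, -34.98, -254.65, -1853.83]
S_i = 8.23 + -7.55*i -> [8.23, 0.68, -6.87, -14.42, -21.97]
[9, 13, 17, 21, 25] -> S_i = 9 + 4*i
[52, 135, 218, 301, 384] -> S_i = 52 + 83*i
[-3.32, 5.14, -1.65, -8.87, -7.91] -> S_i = Random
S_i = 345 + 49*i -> [345, 394, 443, 492, 541]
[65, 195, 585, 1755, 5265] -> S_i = 65*3^i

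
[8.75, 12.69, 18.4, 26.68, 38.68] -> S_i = 8.75*1.45^i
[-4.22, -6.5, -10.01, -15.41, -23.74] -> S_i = -4.22*1.54^i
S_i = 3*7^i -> [3, 21, 147, 1029, 7203]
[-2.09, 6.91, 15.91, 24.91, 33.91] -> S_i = -2.09 + 9.00*i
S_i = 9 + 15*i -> [9, 24, 39, 54, 69]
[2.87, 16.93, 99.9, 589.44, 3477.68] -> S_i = 2.87*5.90^i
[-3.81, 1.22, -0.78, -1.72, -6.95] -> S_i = Random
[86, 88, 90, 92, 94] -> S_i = 86 + 2*i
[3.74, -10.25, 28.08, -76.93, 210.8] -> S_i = 3.74*(-2.74)^i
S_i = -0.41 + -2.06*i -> [-0.41, -2.47, -4.53, -6.59, -8.65]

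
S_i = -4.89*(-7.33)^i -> [-4.89, 35.84, -262.73, 1925.84, -14116.43]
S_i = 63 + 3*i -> [63, 66, 69, 72, 75]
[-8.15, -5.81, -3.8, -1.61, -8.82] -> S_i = Random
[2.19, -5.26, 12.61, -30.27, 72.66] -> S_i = 2.19*(-2.40)^i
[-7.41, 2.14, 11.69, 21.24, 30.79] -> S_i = -7.41 + 9.55*i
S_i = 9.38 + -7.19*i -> [9.38, 2.19, -5.0, -12.19, -19.38]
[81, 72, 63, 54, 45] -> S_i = 81 + -9*i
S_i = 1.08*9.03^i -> [1.08, 9.75, 88.06, 795.22, 7180.83]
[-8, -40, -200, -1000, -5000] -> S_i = -8*5^i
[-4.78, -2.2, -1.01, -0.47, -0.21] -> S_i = -4.78*0.46^i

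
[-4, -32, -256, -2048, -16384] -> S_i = -4*8^i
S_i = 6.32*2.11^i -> [6.32, 13.34, 28.14, 59.37, 125.27]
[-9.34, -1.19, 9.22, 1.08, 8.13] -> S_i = Random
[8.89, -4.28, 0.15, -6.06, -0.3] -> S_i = Random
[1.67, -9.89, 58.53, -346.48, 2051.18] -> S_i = 1.67*(-5.92)^i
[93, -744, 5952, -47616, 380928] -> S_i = 93*-8^i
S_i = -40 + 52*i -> [-40, 12, 64, 116, 168]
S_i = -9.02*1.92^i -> [-9.02, -17.32, -33.25, -63.84, -122.58]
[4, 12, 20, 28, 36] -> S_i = 4 + 8*i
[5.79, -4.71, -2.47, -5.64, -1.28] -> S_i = Random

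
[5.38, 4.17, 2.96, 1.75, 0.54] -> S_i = 5.38 + -1.21*i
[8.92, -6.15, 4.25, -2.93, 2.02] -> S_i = 8.92*(-0.69)^i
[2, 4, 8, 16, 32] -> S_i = 2*2^i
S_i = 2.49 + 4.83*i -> [2.49, 7.32, 12.15, 16.98, 21.81]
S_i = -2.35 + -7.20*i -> [-2.35, -9.55, -16.75, -23.95, -31.15]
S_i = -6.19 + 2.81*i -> [-6.19, -3.38, -0.57, 2.24, 5.05]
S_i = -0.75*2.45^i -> [-0.75, -1.84, -4.5, -11.03, -27.02]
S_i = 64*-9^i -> [64, -576, 5184, -46656, 419904]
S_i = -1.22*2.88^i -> [-1.22, -3.51, -10.12, -29.14, -83.93]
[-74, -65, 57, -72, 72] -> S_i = Random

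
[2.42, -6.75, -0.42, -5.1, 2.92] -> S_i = Random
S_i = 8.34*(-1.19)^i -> [8.34, -9.92, 11.81, -14.05, 16.72]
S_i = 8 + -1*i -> [8, 7, 6, 5, 4]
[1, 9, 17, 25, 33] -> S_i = 1 + 8*i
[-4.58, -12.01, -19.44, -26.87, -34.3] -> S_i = -4.58 + -7.43*i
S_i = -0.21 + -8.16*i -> [-0.21, -8.37, -16.53, -24.69, -32.85]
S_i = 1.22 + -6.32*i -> [1.22, -5.1, -11.42, -17.74, -24.06]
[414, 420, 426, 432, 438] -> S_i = 414 + 6*i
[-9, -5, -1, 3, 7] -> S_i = -9 + 4*i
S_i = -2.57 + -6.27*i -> [-2.57, -8.84, -15.11, -21.38, -27.65]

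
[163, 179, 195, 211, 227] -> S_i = 163 + 16*i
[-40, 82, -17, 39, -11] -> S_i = Random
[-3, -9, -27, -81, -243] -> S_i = -3*3^i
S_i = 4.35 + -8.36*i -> [4.35, -4.01, -12.37, -20.73, -29.09]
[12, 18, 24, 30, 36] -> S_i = 12 + 6*i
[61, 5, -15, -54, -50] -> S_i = Random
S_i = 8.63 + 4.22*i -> [8.63, 12.85, 17.07, 21.29, 25.51]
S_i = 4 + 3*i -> [4, 7, 10, 13, 16]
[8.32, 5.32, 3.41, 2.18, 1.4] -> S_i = 8.32*0.64^i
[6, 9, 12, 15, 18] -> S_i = 6 + 3*i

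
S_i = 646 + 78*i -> [646, 724, 802, 880, 958]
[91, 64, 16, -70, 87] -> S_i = Random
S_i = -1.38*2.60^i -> [-1.38, -3.59, -9.33, -24.25, -63.06]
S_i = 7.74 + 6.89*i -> [7.74, 14.63, 21.52, 28.41, 35.3]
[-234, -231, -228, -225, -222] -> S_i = -234 + 3*i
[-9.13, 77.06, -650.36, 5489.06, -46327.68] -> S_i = -9.13*(-8.44)^i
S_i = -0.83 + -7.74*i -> [-0.83, -8.57, -16.31, -24.05, -31.79]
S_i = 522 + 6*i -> [522, 528, 534, 540, 546]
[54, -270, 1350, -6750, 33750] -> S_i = 54*-5^i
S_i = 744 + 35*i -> [744, 779, 814, 849, 884]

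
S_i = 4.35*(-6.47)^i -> [4.35, -28.14, 182.09, -1178.15, 7622.66]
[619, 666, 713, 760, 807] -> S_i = 619 + 47*i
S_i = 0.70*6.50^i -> [0.7, 4.55, 29.58, 192.24, 1249.54]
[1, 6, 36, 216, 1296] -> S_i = 1*6^i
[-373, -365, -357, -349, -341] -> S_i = -373 + 8*i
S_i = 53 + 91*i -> [53, 144, 235, 326, 417]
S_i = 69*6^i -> [69, 414, 2484, 14904, 89424]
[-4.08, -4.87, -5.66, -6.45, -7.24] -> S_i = -4.08 + -0.79*i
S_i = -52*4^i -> [-52, -208, -832, -3328, -13312]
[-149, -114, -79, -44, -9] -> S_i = -149 + 35*i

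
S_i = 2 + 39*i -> [2, 41, 80, 119, 158]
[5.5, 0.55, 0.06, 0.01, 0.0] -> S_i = 5.50*0.10^i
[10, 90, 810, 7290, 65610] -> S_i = 10*9^i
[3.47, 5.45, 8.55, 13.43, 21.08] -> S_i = 3.47*1.57^i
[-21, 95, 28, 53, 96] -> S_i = Random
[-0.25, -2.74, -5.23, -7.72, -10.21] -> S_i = -0.25 + -2.49*i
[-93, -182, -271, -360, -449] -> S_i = -93 + -89*i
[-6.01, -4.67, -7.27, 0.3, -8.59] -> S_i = Random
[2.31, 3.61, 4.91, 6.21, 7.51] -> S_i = 2.31 + 1.30*i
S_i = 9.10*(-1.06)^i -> [9.1, -9.65, 10.22, -10.84, 11.49]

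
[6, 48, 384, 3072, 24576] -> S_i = 6*8^i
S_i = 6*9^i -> [6, 54, 486, 4374, 39366]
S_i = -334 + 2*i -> [-334, -332, -330, -328, -326]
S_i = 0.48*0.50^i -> [0.48, 0.24, 0.12, 0.06, 0.03]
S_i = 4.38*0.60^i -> [4.38, 2.63, 1.58, 0.95, 0.57]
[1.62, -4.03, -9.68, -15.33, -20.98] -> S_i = 1.62 + -5.65*i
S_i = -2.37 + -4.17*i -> [-2.37, -6.54, -10.71, -14.88, -19.05]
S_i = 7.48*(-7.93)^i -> [7.48, -59.32, 470.38, -3730.11, 29579.74]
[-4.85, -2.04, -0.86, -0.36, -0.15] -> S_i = -4.85*0.42^i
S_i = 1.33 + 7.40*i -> [1.33, 8.73, 16.13, 23.53, 30.93]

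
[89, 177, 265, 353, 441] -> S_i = 89 + 88*i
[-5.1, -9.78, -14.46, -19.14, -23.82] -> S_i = -5.10 + -4.68*i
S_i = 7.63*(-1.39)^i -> [7.63, -10.61, 14.74, -20.49, 28.48]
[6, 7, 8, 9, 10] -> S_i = 6 + 1*i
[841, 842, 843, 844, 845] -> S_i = 841 + 1*i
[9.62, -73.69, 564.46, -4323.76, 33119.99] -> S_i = 9.62*(-7.66)^i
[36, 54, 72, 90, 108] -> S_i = 36 + 18*i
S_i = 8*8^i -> [8, 64, 512, 4096, 32768]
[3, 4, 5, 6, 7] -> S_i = 3 + 1*i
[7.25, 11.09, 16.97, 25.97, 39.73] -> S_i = 7.25*1.53^i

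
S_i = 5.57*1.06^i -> [5.57, 5.9, 6.26, 6.63, 7.03]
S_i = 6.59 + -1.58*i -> [6.59, 5.01, 3.43, 1.85, 0.27]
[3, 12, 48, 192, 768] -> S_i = 3*4^i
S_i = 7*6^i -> [7, 42, 252, 1512, 9072]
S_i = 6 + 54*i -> [6, 60, 114, 168, 222]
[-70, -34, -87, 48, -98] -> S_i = Random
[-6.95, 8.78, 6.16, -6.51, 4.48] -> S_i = Random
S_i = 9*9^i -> [9, 81, 729, 6561, 59049]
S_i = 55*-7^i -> [55, -385, 2695, -18865, 132055]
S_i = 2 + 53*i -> [2, 55, 108, 161, 214]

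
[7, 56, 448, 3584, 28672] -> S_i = 7*8^i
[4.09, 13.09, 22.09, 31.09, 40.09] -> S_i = 4.09 + 9.00*i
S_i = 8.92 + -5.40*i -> [8.92, 3.52, -1.88, -7.28, -12.68]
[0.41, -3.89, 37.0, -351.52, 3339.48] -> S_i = 0.41*(-9.50)^i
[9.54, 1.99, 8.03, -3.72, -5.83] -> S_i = Random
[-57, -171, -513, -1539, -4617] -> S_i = -57*3^i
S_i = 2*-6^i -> [2, -12, 72, -432, 2592]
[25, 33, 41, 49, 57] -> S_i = 25 + 8*i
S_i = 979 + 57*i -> [979, 1036, 1093, 1150, 1207]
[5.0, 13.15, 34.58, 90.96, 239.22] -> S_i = 5.00*2.63^i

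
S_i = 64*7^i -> [64, 448, 3136, 21952, 153664]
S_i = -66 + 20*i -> [-66, -46, -26, -6, 14]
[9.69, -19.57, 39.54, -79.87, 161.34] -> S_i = 9.69*(-2.02)^i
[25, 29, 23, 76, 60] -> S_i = Random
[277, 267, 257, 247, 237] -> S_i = 277 + -10*i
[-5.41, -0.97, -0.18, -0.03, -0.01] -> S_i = -5.41*0.18^i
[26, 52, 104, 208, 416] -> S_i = 26*2^i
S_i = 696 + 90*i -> [696, 786, 876, 966, 1056]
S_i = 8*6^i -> [8, 48, 288, 1728, 10368]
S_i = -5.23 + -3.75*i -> [-5.23, -8.98, -12.73, -16.48, -20.23]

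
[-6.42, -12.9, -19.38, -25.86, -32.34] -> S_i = -6.42 + -6.48*i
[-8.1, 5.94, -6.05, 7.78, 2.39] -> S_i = Random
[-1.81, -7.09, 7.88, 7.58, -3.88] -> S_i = Random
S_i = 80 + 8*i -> [80, 88, 96, 104, 112]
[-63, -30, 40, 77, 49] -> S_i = Random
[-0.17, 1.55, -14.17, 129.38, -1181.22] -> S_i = -0.17*(-9.13)^i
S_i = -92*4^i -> [-92, -368, -1472, -5888, -23552]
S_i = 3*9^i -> [3, 27, 243, 2187, 19683]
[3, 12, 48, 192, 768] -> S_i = 3*4^i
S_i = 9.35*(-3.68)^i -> [9.35, -34.41, 126.62, -465.97, 1714.76]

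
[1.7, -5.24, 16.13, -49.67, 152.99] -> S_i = 1.70*(-3.08)^i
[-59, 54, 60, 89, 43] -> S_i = Random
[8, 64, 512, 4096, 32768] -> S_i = 8*8^i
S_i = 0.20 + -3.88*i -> [0.2, -3.68, -7.56, -11.44, -15.32]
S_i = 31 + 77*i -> [31, 108, 185, 262, 339]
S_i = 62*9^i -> [62, 558, 5022, 45198, 406782]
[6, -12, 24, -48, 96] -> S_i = 6*-2^i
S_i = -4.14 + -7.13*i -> [-4.14, -11.27, -18.4, -25.53, -32.66]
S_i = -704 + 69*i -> [-704, -635, -566, -497, -428]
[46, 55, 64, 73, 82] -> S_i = 46 + 9*i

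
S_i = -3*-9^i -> [-3, 27, -243, 2187, -19683]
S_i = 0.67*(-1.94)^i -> [0.67, -1.3, 2.52, -4.89, 9.49]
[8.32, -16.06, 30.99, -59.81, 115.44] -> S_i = 8.32*(-1.93)^i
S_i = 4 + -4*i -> [4, 0, -4, -8, -12]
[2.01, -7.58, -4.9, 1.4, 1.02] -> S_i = Random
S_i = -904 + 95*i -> [-904, -809, -714, -619, -524]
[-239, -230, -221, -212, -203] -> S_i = -239 + 9*i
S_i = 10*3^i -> [10, 30, 90, 270, 810]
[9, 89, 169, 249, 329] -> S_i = 9 + 80*i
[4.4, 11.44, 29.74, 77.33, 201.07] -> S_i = 4.40*2.60^i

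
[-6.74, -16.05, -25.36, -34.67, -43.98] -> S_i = -6.74 + -9.31*i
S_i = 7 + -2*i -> [7, 5, 3, 1, -1]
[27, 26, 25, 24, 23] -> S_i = 27 + -1*i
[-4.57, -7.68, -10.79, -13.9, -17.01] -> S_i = -4.57 + -3.11*i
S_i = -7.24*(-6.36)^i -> [-7.24, 46.05, -292.86, 1862.56, -11845.87]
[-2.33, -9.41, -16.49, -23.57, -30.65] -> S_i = -2.33 + -7.08*i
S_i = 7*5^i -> [7, 35, 175, 875, 4375]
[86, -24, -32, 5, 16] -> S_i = Random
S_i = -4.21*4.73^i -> [-4.21, -19.91, -94.19, -445.52, -2107.3]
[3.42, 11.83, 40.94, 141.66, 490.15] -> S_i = 3.42*3.46^i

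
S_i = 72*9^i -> [72, 648, 5832, 52488, 472392]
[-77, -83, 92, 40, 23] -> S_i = Random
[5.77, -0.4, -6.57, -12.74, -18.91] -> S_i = 5.77 + -6.17*i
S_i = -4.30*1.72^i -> [-4.3, -7.4, -12.72, -21.88, -37.63]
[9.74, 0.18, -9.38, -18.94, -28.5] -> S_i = 9.74 + -9.56*i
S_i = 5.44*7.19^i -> [5.44, 39.11, 281.23, 2022.02, 14538.33]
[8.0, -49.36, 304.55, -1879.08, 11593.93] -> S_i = 8.00*(-6.17)^i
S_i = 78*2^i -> [78, 156, 312, 624, 1248]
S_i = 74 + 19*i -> [74, 93, 112, 131, 150]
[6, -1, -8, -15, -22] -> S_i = 6 + -7*i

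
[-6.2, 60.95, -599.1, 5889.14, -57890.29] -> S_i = -6.20*(-9.83)^i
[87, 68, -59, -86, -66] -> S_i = Random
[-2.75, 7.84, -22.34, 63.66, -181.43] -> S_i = -2.75*(-2.85)^i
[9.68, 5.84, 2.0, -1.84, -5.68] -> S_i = 9.68 + -3.84*i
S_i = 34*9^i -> [34, 306, 2754, 24786, 223074]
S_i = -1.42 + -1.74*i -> [-1.42, -3.16, -4.9, -6.64, -8.38]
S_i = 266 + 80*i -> [266, 346, 426, 506, 586]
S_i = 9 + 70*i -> [9, 79, 149, 219, 289]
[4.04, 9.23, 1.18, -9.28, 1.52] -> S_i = Random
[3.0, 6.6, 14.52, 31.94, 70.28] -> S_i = 3.00*2.20^i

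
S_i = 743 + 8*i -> [743, 751, 759, 767, 775]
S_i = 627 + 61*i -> [627, 688, 749, 810, 871]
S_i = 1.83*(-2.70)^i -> [1.83, -4.94, 13.34, -36.02, 97.25]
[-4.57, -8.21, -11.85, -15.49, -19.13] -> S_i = -4.57 + -3.64*i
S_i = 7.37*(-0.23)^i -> [7.37, -1.7, 0.39, -0.09, 0.02]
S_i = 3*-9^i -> [3, -27, 243, -2187, 19683]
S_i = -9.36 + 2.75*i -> [-9.36, -6.61, -3.86, -1.11, 1.64]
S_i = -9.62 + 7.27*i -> [-9.62, -2.35, 4.92, 12.19, 19.46]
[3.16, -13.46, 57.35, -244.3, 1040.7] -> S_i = 3.16*(-4.26)^i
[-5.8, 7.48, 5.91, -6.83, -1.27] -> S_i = Random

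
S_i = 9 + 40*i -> [9, 49, 89, 129, 169]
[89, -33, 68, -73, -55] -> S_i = Random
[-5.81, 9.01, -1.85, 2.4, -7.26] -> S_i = Random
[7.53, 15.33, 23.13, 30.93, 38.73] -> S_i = 7.53 + 7.80*i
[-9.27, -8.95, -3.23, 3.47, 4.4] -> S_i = Random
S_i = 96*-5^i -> [96, -480, 2400, -12000, 60000]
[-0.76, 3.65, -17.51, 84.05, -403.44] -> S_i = -0.76*(-4.80)^i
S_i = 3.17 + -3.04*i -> [3.17, 0.13, -2.91, -5.95, -8.99]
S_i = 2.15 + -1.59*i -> [2.15, 0.56, -1.03, -2.62, -4.21]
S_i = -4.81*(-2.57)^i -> [-4.81, 12.36, -31.77, 81.65, -209.83]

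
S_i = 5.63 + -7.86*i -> [5.63, -2.23, -10.09, -17.95, -25.81]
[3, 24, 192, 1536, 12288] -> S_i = 3*8^i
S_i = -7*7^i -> [-7, -49, -343, -2401, -16807]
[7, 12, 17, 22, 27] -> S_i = 7 + 5*i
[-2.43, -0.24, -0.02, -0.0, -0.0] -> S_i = -2.43*0.10^i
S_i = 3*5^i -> [3, 15, 75, 375, 1875]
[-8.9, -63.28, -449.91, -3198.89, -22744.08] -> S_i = -8.90*7.11^i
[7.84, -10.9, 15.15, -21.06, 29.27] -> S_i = 7.84*(-1.39)^i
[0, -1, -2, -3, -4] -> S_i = 0 + -1*i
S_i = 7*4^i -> [7, 28, 112, 448, 1792]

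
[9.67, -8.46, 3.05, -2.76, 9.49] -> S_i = Random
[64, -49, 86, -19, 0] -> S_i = Random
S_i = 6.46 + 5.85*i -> [6.46, 12.31, 18.16, 24.01, 29.86]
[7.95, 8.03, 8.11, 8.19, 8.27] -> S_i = 7.95*1.01^i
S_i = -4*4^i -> [-4, -16, -64, -256, -1024]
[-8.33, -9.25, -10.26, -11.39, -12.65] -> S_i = -8.33*1.11^i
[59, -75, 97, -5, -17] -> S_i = Random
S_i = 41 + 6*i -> [41, 47, 53, 59, 65]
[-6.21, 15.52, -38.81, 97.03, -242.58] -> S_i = -6.21*(-2.50)^i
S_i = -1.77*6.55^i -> [-1.77, -11.59, -75.94, -497.39, -3257.91]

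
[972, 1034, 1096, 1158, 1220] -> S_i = 972 + 62*i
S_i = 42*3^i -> [42, 126, 378, 1134, 3402]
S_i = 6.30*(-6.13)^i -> [6.3, -38.62, 236.73, -1451.18, 8895.75]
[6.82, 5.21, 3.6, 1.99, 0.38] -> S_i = 6.82 + -1.61*i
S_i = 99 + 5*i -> [99, 104, 109, 114, 119]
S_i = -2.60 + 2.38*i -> [-2.6, -0.22, 2.16, 4.54, 6.92]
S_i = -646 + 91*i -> [-646, -555, -464, -373, -282]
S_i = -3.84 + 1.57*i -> [-3.84, -2.27, -0.7, 0.87, 2.44]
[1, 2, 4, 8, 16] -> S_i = 1*2^i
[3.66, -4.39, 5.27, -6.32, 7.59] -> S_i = 3.66*(-1.20)^i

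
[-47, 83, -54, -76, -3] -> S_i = Random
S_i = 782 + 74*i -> [782, 856, 930, 1004, 1078]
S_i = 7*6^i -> [7, 42, 252, 1512, 9072]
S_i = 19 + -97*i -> [19, -78, -175, -272, -369]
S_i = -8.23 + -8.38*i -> [-8.23, -16.61, -24.99, -33.37, -41.75]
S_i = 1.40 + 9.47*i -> [1.4, 10.87, 20.34, 29.81, 39.28]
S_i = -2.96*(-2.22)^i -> [-2.96, 6.57, -14.59, 32.39, -71.9]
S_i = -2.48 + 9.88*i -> [-2.48, 7.4, 17.28, 27.16, 37.04]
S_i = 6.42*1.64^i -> [6.42, 10.53, 17.27, 28.32, 46.44]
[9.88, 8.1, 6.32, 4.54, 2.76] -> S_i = 9.88 + -1.78*i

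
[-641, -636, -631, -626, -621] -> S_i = -641 + 5*i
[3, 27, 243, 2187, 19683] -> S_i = 3*9^i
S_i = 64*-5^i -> [64, -320, 1600, -8000, 40000]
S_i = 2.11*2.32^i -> [2.11, 4.9, 11.36, 26.35, 61.13]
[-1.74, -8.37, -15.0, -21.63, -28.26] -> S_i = -1.74 + -6.63*i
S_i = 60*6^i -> [60, 360, 2160, 12960, 77760]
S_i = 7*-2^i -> [7, -14, 28, -56, 112]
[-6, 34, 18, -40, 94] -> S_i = Random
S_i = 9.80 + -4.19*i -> [9.8, 5.61, 1.42, -2.77, -6.96]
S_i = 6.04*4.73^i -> [6.04, 28.57, 135.13, 639.18, 3023.3]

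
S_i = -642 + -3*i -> [-642, -645, -648, -651, -654]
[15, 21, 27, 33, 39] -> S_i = 15 + 6*i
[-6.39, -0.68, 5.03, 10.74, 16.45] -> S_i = -6.39 + 5.71*i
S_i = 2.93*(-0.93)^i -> [2.93, -2.72, 2.53, -2.36, 2.19]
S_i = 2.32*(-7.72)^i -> [2.32, -17.91, 138.27, -1067.43, 8240.57]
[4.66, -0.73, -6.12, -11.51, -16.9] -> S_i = 4.66 + -5.39*i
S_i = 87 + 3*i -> [87, 90, 93, 96, 99]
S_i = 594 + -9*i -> [594, 585, 576, 567, 558]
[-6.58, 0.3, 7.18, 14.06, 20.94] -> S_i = -6.58 + 6.88*i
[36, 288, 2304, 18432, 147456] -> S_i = 36*8^i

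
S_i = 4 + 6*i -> [4, 10, 16, 22, 28]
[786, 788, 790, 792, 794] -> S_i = 786 + 2*i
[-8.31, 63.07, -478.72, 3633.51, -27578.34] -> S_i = -8.31*(-7.59)^i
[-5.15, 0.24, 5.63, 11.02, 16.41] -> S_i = -5.15 + 5.39*i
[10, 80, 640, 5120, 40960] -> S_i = 10*8^i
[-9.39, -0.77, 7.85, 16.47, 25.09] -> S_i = -9.39 + 8.62*i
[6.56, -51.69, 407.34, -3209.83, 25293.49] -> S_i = 6.56*(-7.88)^i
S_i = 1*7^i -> [1, 7, 49, 343, 2401]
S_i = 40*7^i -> [40, 280, 1960, 13720, 96040]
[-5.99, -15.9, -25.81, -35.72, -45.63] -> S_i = -5.99 + -9.91*i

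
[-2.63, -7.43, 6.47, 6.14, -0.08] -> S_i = Random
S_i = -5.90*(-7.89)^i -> [-5.9, 46.55, -367.29, 2897.9, -22864.41]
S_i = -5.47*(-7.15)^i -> [-5.47, 39.11, -279.64, 1999.43, -14295.9]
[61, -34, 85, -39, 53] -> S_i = Random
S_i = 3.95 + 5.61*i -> [3.95, 9.56, 15.17, 20.78, 26.39]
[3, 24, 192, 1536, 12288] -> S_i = 3*8^i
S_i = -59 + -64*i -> [-59, -123, -187, -251, -315]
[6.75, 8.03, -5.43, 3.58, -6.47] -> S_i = Random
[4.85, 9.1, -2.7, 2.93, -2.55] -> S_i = Random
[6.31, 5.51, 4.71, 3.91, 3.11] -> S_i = 6.31 + -0.80*i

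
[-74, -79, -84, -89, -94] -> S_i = -74 + -5*i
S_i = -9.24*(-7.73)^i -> [-9.24, 71.43, -552.12, 4267.86, -32990.58]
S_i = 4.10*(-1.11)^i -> [4.1, -4.55, 5.05, -5.61, 6.22]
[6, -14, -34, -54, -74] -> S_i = 6 + -20*i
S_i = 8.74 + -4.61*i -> [8.74, 4.13, -0.48, -5.09, -9.7]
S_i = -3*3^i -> [-3, -9, -27, -81, -243]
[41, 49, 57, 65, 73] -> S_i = 41 + 8*i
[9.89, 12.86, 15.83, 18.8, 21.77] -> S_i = 9.89 + 2.97*i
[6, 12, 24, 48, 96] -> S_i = 6*2^i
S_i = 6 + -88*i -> [6, -82, -170, -258, -346]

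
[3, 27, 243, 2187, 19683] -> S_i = 3*9^i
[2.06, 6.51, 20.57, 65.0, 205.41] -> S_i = 2.06*3.16^i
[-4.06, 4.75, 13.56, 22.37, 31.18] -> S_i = -4.06 + 8.81*i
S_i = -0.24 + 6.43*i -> [-0.24, 6.19, 12.62, 19.05, 25.48]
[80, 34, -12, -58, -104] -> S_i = 80 + -46*i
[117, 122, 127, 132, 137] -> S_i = 117 + 5*i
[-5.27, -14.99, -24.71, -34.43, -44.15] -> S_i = -5.27 + -9.72*i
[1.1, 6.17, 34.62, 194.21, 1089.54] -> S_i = 1.10*5.61^i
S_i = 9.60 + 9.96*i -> [9.6, 19.56, 29.52, 39.48, 49.44]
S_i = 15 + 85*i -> [15, 100, 185, 270, 355]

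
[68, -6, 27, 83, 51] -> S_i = Random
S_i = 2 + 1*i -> [2, 3, 4, 5, 6]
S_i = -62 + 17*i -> [-62, -45, -28, -11, 6]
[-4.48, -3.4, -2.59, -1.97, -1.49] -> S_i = -4.48*0.76^i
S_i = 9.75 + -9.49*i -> [9.75, 0.26, -9.23, -18.72, -28.21]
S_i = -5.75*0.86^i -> [-5.75, -4.94, -4.25, -3.66, -3.15]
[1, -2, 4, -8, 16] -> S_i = 1*-2^i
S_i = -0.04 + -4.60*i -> [-0.04, -4.64, -9.24, -13.84, -18.44]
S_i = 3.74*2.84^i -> [3.74, 10.62, 30.17, 85.67, 243.3]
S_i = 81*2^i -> [81, 162, 324, 648, 1296]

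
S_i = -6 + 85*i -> [-6, 79, 164, 249, 334]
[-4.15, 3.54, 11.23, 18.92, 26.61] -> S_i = -4.15 + 7.69*i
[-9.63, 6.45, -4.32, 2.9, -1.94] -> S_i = -9.63*(-0.67)^i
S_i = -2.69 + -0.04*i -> [-2.69, -2.73, -2.77, -2.81, -2.85]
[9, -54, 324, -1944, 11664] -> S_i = 9*-6^i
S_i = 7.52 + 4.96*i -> [7.52, 12.48, 17.44, 22.4, 27.36]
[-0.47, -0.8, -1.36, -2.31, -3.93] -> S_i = -0.47*1.70^i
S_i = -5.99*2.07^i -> [-5.99, -12.4, -25.67, -53.13, -109.98]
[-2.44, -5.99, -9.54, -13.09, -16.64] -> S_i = -2.44 + -3.55*i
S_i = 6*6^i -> [6, 36, 216, 1296, 7776]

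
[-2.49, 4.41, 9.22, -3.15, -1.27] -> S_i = Random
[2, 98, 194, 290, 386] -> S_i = 2 + 96*i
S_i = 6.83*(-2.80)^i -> [6.83, -19.12, 53.55, -149.93, 419.81]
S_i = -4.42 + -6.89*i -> [-4.42, -11.31, -18.2, -25.09, -31.98]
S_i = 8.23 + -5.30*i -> [8.23, 2.93, -2.37, -7.67, -12.97]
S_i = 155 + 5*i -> [155, 160, 165, 170, 175]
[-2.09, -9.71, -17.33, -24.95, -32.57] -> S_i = -2.09 + -7.62*i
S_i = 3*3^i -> [3, 9, 27, 81, 243]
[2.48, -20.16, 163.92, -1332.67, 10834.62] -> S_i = 2.48*(-8.13)^i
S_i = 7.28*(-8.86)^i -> [7.28, -64.5, 571.48, -5063.29, 44860.72]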